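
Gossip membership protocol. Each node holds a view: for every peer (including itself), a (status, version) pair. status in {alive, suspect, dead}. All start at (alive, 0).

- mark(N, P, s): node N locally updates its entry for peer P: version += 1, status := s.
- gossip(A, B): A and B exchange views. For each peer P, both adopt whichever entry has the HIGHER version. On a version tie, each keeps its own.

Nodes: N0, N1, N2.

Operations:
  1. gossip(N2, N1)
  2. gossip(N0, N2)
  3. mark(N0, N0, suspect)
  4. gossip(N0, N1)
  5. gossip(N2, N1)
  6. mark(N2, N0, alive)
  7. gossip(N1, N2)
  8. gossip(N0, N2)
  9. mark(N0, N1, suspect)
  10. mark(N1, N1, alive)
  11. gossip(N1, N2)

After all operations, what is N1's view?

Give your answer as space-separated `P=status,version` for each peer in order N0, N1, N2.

Answer: N0=alive,2 N1=alive,1 N2=alive,0

Derivation:
Op 1: gossip N2<->N1 -> N2.N0=(alive,v0) N2.N1=(alive,v0) N2.N2=(alive,v0) | N1.N0=(alive,v0) N1.N1=(alive,v0) N1.N2=(alive,v0)
Op 2: gossip N0<->N2 -> N0.N0=(alive,v0) N0.N1=(alive,v0) N0.N2=(alive,v0) | N2.N0=(alive,v0) N2.N1=(alive,v0) N2.N2=(alive,v0)
Op 3: N0 marks N0=suspect -> (suspect,v1)
Op 4: gossip N0<->N1 -> N0.N0=(suspect,v1) N0.N1=(alive,v0) N0.N2=(alive,v0) | N1.N0=(suspect,v1) N1.N1=(alive,v0) N1.N2=(alive,v0)
Op 5: gossip N2<->N1 -> N2.N0=(suspect,v1) N2.N1=(alive,v0) N2.N2=(alive,v0) | N1.N0=(suspect,v1) N1.N1=(alive,v0) N1.N2=(alive,v0)
Op 6: N2 marks N0=alive -> (alive,v2)
Op 7: gossip N1<->N2 -> N1.N0=(alive,v2) N1.N1=(alive,v0) N1.N2=(alive,v0) | N2.N0=(alive,v2) N2.N1=(alive,v0) N2.N2=(alive,v0)
Op 8: gossip N0<->N2 -> N0.N0=(alive,v2) N0.N1=(alive,v0) N0.N2=(alive,v0) | N2.N0=(alive,v2) N2.N1=(alive,v0) N2.N2=(alive,v0)
Op 9: N0 marks N1=suspect -> (suspect,v1)
Op 10: N1 marks N1=alive -> (alive,v1)
Op 11: gossip N1<->N2 -> N1.N0=(alive,v2) N1.N1=(alive,v1) N1.N2=(alive,v0) | N2.N0=(alive,v2) N2.N1=(alive,v1) N2.N2=(alive,v0)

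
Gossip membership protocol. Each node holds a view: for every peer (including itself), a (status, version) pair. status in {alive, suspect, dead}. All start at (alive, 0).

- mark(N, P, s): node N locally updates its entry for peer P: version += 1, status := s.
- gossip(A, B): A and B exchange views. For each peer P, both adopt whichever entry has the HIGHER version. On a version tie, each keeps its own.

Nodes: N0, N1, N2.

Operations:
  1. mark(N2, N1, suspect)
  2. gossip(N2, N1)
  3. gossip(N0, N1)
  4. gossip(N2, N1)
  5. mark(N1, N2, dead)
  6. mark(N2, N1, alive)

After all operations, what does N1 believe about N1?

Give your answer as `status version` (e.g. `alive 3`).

Op 1: N2 marks N1=suspect -> (suspect,v1)
Op 2: gossip N2<->N1 -> N2.N0=(alive,v0) N2.N1=(suspect,v1) N2.N2=(alive,v0) | N1.N0=(alive,v0) N1.N1=(suspect,v1) N1.N2=(alive,v0)
Op 3: gossip N0<->N1 -> N0.N0=(alive,v0) N0.N1=(suspect,v1) N0.N2=(alive,v0) | N1.N0=(alive,v0) N1.N1=(suspect,v1) N1.N2=(alive,v0)
Op 4: gossip N2<->N1 -> N2.N0=(alive,v0) N2.N1=(suspect,v1) N2.N2=(alive,v0) | N1.N0=(alive,v0) N1.N1=(suspect,v1) N1.N2=(alive,v0)
Op 5: N1 marks N2=dead -> (dead,v1)
Op 6: N2 marks N1=alive -> (alive,v2)

Answer: suspect 1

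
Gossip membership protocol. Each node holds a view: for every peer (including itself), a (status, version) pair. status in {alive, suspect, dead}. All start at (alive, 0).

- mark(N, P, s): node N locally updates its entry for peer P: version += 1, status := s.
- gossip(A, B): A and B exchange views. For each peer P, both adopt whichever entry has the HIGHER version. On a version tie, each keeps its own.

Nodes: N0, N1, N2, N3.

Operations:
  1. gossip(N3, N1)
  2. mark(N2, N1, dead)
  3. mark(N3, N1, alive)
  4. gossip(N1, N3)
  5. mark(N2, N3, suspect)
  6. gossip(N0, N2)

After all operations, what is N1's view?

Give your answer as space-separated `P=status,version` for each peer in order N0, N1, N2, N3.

Answer: N0=alive,0 N1=alive,1 N2=alive,0 N3=alive,0

Derivation:
Op 1: gossip N3<->N1 -> N3.N0=(alive,v0) N3.N1=(alive,v0) N3.N2=(alive,v0) N3.N3=(alive,v0) | N1.N0=(alive,v0) N1.N1=(alive,v0) N1.N2=(alive,v0) N1.N3=(alive,v0)
Op 2: N2 marks N1=dead -> (dead,v1)
Op 3: N3 marks N1=alive -> (alive,v1)
Op 4: gossip N1<->N3 -> N1.N0=(alive,v0) N1.N1=(alive,v1) N1.N2=(alive,v0) N1.N3=(alive,v0) | N3.N0=(alive,v0) N3.N1=(alive,v1) N3.N2=(alive,v0) N3.N3=(alive,v0)
Op 5: N2 marks N3=suspect -> (suspect,v1)
Op 6: gossip N0<->N2 -> N0.N0=(alive,v0) N0.N1=(dead,v1) N0.N2=(alive,v0) N0.N3=(suspect,v1) | N2.N0=(alive,v0) N2.N1=(dead,v1) N2.N2=(alive,v0) N2.N3=(suspect,v1)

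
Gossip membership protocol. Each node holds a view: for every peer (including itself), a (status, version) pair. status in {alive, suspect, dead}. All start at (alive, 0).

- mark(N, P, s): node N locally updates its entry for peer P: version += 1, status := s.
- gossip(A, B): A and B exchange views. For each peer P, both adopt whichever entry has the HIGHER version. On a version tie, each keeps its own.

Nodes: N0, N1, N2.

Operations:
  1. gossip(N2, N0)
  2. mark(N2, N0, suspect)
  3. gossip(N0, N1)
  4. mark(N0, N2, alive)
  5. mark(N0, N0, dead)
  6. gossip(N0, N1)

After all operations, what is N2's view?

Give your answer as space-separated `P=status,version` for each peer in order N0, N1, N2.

Op 1: gossip N2<->N0 -> N2.N0=(alive,v0) N2.N1=(alive,v0) N2.N2=(alive,v0) | N0.N0=(alive,v0) N0.N1=(alive,v0) N0.N2=(alive,v0)
Op 2: N2 marks N0=suspect -> (suspect,v1)
Op 3: gossip N0<->N1 -> N0.N0=(alive,v0) N0.N1=(alive,v0) N0.N2=(alive,v0) | N1.N0=(alive,v0) N1.N1=(alive,v0) N1.N2=(alive,v0)
Op 4: N0 marks N2=alive -> (alive,v1)
Op 5: N0 marks N0=dead -> (dead,v1)
Op 6: gossip N0<->N1 -> N0.N0=(dead,v1) N0.N1=(alive,v0) N0.N2=(alive,v1) | N1.N0=(dead,v1) N1.N1=(alive,v0) N1.N2=(alive,v1)

Answer: N0=suspect,1 N1=alive,0 N2=alive,0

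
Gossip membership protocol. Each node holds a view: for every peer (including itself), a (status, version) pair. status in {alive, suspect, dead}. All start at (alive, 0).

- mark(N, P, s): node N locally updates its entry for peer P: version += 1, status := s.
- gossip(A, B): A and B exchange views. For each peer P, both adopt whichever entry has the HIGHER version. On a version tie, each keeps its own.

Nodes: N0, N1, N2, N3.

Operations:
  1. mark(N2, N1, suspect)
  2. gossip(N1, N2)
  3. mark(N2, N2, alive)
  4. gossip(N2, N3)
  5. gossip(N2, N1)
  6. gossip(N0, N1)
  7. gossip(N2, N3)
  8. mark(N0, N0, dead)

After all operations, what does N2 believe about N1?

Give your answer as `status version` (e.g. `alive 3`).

Op 1: N2 marks N1=suspect -> (suspect,v1)
Op 2: gossip N1<->N2 -> N1.N0=(alive,v0) N1.N1=(suspect,v1) N1.N2=(alive,v0) N1.N3=(alive,v0) | N2.N0=(alive,v0) N2.N1=(suspect,v1) N2.N2=(alive,v0) N2.N3=(alive,v0)
Op 3: N2 marks N2=alive -> (alive,v1)
Op 4: gossip N2<->N3 -> N2.N0=(alive,v0) N2.N1=(suspect,v1) N2.N2=(alive,v1) N2.N3=(alive,v0) | N3.N0=(alive,v0) N3.N1=(suspect,v1) N3.N2=(alive,v1) N3.N3=(alive,v0)
Op 5: gossip N2<->N1 -> N2.N0=(alive,v0) N2.N1=(suspect,v1) N2.N2=(alive,v1) N2.N3=(alive,v0) | N1.N0=(alive,v0) N1.N1=(suspect,v1) N1.N2=(alive,v1) N1.N3=(alive,v0)
Op 6: gossip N0<->N1 -> N0.N0=(alive,v0) N0.N1=(suspect,v1) N0.N2=(alive,v1) N0.N3=(alive,v0) | N1.N0=(alive,v0) N1.N1=(suspect,v1) N1.N2=(alive,v1) N1.N3=(alive,v0)
Op 7: gossip N2<->N3 -> N2.N0=(alive,v0) N2.N1=(suspect,v1) N2.N2=(alive,v1) N2.N3=(alive,v0) | N3.N0=(alive,v0) N3.N1=(suspect,v1) N3.N2=(alive,v1) N3.N3=(alive,v0)
Op 8: N0 marks N0=dead -> (dead,v1)

Answer: suspect 1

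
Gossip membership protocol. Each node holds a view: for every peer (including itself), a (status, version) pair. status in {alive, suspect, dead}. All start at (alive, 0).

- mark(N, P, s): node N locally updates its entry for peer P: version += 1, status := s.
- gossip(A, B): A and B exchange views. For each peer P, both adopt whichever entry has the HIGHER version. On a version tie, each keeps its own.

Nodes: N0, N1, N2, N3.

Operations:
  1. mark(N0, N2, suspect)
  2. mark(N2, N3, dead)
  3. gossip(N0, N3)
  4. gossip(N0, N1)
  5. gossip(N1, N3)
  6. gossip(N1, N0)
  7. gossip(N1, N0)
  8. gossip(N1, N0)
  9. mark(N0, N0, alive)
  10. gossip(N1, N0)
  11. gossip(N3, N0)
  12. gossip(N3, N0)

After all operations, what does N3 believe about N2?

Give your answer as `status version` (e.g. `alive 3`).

Op 1: N0 marks N2=suspect -> (suspect,v1)
Op 2: N2 marks N3=dead -> (dead,v1)
Op 3: gossip N0<->N3 -> N0.N0=(alive,v0) N0.N1=(alive,v0) N0.N2=(suspect,v1) N0.N3=(alive,v0) | N3.N0=(alive,v0) N3.N1=(alive,v0) N3.N2=(suspect,v1) N3.N3=(alive,v0)
Op 4: gossip N0<->N1 -> N0.N0=(alive,v0) N0.N1=(alive,v0) N0.N2=(suspect,v1) N0.N3=(alive,v0) | N1.N0=(alive,v0) N1.N1=(alive,v0) N1.N2=(suspect,v1) N1.N3=(alive,v0)
Op 5: gossip N1<->N3 -> N1.N0=(alive,v0) N1.N1=(alive,v0) N1.N2=(suspect,v1) N1.N3=(alive,v0) | N3.N0=(alive,v0) N3.N1=(alive,v0) N3.N2=(suspect,v1) N3.N3=(alive,v0)
Op 6: gossip N1<->N0 -> N1.N0=(alive,v0) N1.N1=(alive,v0) N1.N2=(suspect,v1) N1.N3=(alive,v0) | N0.N0=(alive,v0) N0.N1=(alive,v0) N0.N2=(suspect,v1) N0.N3=(alive,v0)
Op 7: gossip N1<->N0 -> N1.N0=(alive,v0) N1.N1=(alive,v0) N1.N2=(suspect,v1) N1.N3=(alive,v0) | N0.N0=(alive,v0) N0.N1=(alive,v0) N0.N2=(suspect,v1) N0.N3=(alive,v0)
Op 8: gossip N1<->N0 -> N1.N0=(alive,v0) N1.N1=(alive,v0) N1.N2=(suspect,v1) N1.N3=(alive,v0) | N0.N0=(alive,v0) N0.N1=(alive,v0) N0.N2=(suspect,v1) N0.N3=(alive,v0)
Op 9: N0 marks N0=alive -> (alive,v1)
Op 10: gossip N1<->N0 -> N1.N0=(alive,v1) N1.N1=(alive,v0) N1.N2=(suspect,v1) N1.N3=(alive,v0) | N0.N0=(alive,v1) N0.N1=(alive,v0) N0.N2=(suspect,v1) N0.N3=(alive,v0)
Op 11: gossip N3<->N0 -> N3.N0=(alive,v1) N3.N1=(alive,v0) N3.N2=(suspect,v1) N3.N3=(alive,v0) | N0.N0=(alive,v1) N0.N1=(alive,v0) N0.N2=(suspect,v1) N0.N3=(alive,v0)
Op 12: gossip N3<->N0 -> N3.N0=(alive,v1) N3.N1=(alive,v0) N3.N2=(suspect,v1) N3.N3=(alive,v0) | N0.N0=(alive,v1) N0.N1=(alive,v0) N0.N2=(suspect,v1) N0.N3=(alive,v0)

Answer: suspect 1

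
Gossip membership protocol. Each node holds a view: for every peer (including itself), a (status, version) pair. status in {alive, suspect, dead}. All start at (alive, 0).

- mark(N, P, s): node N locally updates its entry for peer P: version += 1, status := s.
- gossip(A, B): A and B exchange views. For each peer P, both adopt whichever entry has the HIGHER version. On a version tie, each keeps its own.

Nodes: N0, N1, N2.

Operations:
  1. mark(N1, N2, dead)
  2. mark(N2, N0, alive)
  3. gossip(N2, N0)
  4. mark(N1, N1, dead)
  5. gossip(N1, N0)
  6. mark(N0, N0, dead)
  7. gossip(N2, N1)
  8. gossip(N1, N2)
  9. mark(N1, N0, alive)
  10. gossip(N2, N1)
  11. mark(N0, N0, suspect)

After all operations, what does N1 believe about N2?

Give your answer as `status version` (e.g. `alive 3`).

Answer: dead 1

Derivation:
Op 1: N1 marks N2=dead -> (dead,v1)
Op 2: N2 marks N0=alive -> (alive,v1)
Op 3: gossip N2<->N0 -> N2.N0=(alive,v1) N2.N1=(alive,v0) N2.N2=(alive,v0) | N0.N0=(alive,v1) N0.N1=(alive,v0) N0.N2=(alive,v0)
Op 4: N1 marks N1=dead -> (dead,v1)
Op 5: gossip N1<->N0 -> N1.N0=(alive,v1) N1.N1=(dead,v1) N1.N2=(dead,v1) | N0.N0=(alive,v1) N0.N1=(dead,v1) N0.N2=(dead,v1)
Op 6: N0 marks N0=dead -> (dead,v2)
Op 7: gossip N2<->N1 -> N2.N0=(alive,v1) N2.N1=(dead,v1) N2.N2=(dead,v1) | N1.N0=(alive,v1) N1.N1=(dead,v1) N1.N2=(dead,v1)
Op 8: gossip N1<->N2 -> N1.N0=(alive,v1) N1.N1=(dead,v1) N1.N2=(dead,v1) | N2.N0=(alive,v1) N2.N1=(dead,v1) N2.N2=(dead,v1)
Op 9: N1 marks N0=alive -> (alive,v2)
Op 10: gossip N2<->N1 -> N2.N0=(alive,v2) N2.N1=(dead,v1) N2.N2=(dead,v1) | N1.N0=(alive,v2) N1.N1=(dead,v1) N1.N2=(dead,v1)
Op 11: N0 marks N0=suspect -> (suspect,v3)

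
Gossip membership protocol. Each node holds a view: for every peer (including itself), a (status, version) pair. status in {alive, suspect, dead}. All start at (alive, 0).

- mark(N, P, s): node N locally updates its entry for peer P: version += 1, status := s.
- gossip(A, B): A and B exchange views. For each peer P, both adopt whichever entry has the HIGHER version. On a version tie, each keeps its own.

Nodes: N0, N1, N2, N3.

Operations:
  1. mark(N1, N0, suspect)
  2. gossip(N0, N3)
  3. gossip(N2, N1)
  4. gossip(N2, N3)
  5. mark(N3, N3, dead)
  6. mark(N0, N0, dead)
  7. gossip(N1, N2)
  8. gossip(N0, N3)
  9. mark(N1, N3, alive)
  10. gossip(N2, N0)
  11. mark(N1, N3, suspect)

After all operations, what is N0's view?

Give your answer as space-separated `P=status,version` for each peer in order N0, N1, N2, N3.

Op 1: N1 marks N0=suspect -> (suspect,v1)
Op 2: gossip N0<->N3 -> N0.N0=(alive,v0) N0.N1=(alive,v0) N0.N2=(alive,v0) N0.N3=(alive,v0) | N3.N0=(alive,v0) N3.N1=(alive,v0) N3.N2=(alive,v0) N3.N3=(alive,v0)
Op 3: gossip N2<->N1 -> N2.N0=(suspect,v1) N2.N1=(alive,v0) N2.N2=(alive,v0) N2.N3=(alive,v0) | N1.N0=(suspect,v1) N1.N1=(alive,v0) N1.N2=(alive,v0) N1.N3=(alive,v0)
Op 4: gossip N2<->N3 -> N2.N0=(suspect,v1) N2.N1=(alive,v0) N2.N2=(alive,v0) N2.N3=(alive,v0) | N3.N0=(suspect,v1) N3.N1=(alive,v0) N3.N2=(alive,v0) N3.N3=(alive,v0)
Op 5: N3 marks N3=dead -> (dead,v1)
Op 6: N0 marks N0=dead -> (dead,v1)
Op 7: gossip N1<->N2 -> N1.N0=(suspect,v1) N1.N1=(alive,v0) N1.N2=(alive,v0) N1.N3=(alive,v0) | N2.N0=(suspect,v1) N2.N1=(alive,v0) N2.N2=(alive,v0) N2.N3=(alive,v0)
Op 8: gossip N0<->N3 -> N0.N0=(dead,v1) N0.N1=(alive,v0) N0.N2=(alive,v0) N0.N3=(dead,v1) | N3.N0=(suspect,v1) N3.N1=(alive,v0) N3.N2=(alive,v0) N3.N3=(dead,v1)
Op 9: N1 marks N3=alive -> (alive,v1)
Op 10: gossip N2<->N0 -> N2.N0=(suspect,v1) N2.N1=(alive,v0) N2.N2=(alive,v0) N2.N3=(dead,v1) | N0.N0=(dead,v1) N0.N1=(alive,v0) N0.N2=(alive,v0) N0.N3=(dead,v1)
Op 11: N1 marks N3=suspect -> (suspect,v2)

Answer: N0=dead,1 N1=alive,0 N2=alive,0 N3=dead,1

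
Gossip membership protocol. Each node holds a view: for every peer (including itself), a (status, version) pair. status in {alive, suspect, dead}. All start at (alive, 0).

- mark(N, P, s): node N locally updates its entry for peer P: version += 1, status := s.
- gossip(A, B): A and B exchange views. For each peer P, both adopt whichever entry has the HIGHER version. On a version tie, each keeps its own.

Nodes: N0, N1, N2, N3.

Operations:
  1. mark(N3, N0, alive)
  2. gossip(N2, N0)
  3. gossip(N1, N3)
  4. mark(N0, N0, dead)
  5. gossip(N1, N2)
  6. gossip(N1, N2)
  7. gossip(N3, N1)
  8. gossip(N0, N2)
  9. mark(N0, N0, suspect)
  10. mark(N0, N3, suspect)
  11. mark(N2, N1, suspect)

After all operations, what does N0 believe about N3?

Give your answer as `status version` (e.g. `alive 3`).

Op 1: N3 marks N0=alive -> (alive,v1)
Op 2: gossip N2<->N0 -> N2.N0=(alive,v0) N2.N1=(alive,v0) N2.N2=(alive,v0) N2.N3=(alive,v0) | N0.N0=(alive,v0) N0.N1=(alive,v0) N0.N2=(alive,v0) N0.N3=(alive,v0)
Op 3: gossip N1<->N3 -> N1.N0=(alive,v1) N1.N1=(alive,v0) N1.N2=(alive,v0) N1.N3=(alive,v0) | N3.N0=(alive,v1) N3.N1=(alive,v0) N3.N2=(alive,v0) N3.N3=(alive,v0)
Op 4: N0 marks N0=dead -> (dead,v1)
Op 5: gossip N1<->N2 -> N1.N0=(alive,v1) N1.N1=(alive,v0) N1.N2=(alive,v0) N1.N3=(alive,v0) | N2.N0=(alive,v1) N2.N1=(alive,v0) N2.N2=(alive,v0) N2.N3=(alive,v0)
Op 6: gossip N1<->N2 -> N1.N0=(alive,v1) N1.N1=(alive,v0) N1.N2=(alive,v0) N1.N3=(alive,v0) | N2.N0=(alive,v1) N2.N1=(alive,v0) N2.N2=(alive,v0) N2.N3=(alive,v0)
Op 7: gossip N3<->N1 -> N3.N0=(alive,v1) N3.N1=(alive,v0) N3.N2=(alive,v0) N3.N3=(alive,v0) | N1.N0=(alive,v1) N1.N1=(alive,v0) N1.N2=(alive,v0) N1.N3=(alive,v0)
Op 8: gossip N0<->N2 -> N0.N0=(dead,v1) N0.N1=(alive,v0) N0.N2=(alive,v0) N0.N3=(alive,v0) | N2.N0=(alive,v1) N2.N1=(alive,v0) N2.N2=(alive,v0) N2.N3=(alive,v0)
Op 9: N0 marks N0=suspect -> (suspect,v2)
Op 10: N0 marks N3=suspect -> (suspect,v1)
Op 11: N2 marks N1=suspect -> (suspect,v1)

Answer: suspect 1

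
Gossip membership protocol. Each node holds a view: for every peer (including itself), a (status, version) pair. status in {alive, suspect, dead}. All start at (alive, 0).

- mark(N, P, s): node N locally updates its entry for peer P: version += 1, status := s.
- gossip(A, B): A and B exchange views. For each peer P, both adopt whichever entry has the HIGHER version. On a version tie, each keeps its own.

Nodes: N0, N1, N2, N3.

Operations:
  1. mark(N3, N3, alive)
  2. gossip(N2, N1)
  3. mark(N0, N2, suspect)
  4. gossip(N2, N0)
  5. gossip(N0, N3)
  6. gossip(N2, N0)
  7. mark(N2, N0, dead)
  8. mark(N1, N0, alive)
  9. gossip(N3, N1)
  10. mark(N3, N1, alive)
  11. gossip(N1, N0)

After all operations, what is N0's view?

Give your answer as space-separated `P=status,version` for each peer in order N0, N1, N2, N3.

Op 1: N3 marks N3=alive -> (alive,v1)
Op 2: gossip N2<->N1 -> N2.N0=(alive,v0) N2.N1=(alive,v0) N2.N2=(alive,v0) N2.N3=(alive,v0) | N1.N0=(alive,v0) N1.N1=(alive,v0) N1.N2=(alive,v0) N1.N3=(alive,v0)
Op 3: N0 marks N2=suspect -> (suspect,v1)
Op 4: gossip N2<->N0 -> N2.N0=(alive,v0) N2.N1=(alive,v0) N2.N2=(suspect,v1) N2.N3=(alive,v0) | N0.N0=(alive,v0) N0.N1=(alive,v0) N0.N2=(suspect,v1) N0.N3=(alive,v0)
Op 5: gossip N0<->N3 -> N0.N0=(alive,v0) N0.N1=(alive,v0) N0.N2=(suspect,v1) N0.N3=(alive,v1) | N3.N0=(alive,v0) N3.N1=(alive,v0) N3.N2=(suspect,v1) N3.N3=(alive,v1)
Op 6: gossip N2<->N0 -> N2.N0=(alive,v0) N2.N1=(alive,v0) N2.N2=(suspect,v1) N2.N3=(alive,v1) | N0.N0=(alive,v0) N0.N1=(alive,v0) N0.N2=(suspect,v1) N0.N3=(alive,v1)
Op 7: N2 marks N0=dead -> (dead,v1)
Op 8: N1 marks N0=alive -> (alive,v1)
Op 9: gossip N3<->N1 -> N3.N0=(alive,v1) N3.N1=(alive,v0) N3.N2=(suspect,v1) N3.N3=(alive,v1) | N1.N0=(alive,v1) N1.N1=(alive,v0) N1.N2=(suspect,v1) N1.N3=(alive,v1)
Op 10: N3 marks N1=alive -> (alive,v1)
Op 11: gossip N1<->N0 -> N1.N0=(alive,v1) N1.N1=(alive,v0) N1.N2=(suspect,v1) N1.N3=(alive,v1) | N0.N0=(alive,v1) N0.N1=(alive,v0) N0.N2=(suspect,v1) N0.N3=(alive,v1)

Answer: N0=alive,1 N1=alive,0 N2=suspect,1 N3=alive,1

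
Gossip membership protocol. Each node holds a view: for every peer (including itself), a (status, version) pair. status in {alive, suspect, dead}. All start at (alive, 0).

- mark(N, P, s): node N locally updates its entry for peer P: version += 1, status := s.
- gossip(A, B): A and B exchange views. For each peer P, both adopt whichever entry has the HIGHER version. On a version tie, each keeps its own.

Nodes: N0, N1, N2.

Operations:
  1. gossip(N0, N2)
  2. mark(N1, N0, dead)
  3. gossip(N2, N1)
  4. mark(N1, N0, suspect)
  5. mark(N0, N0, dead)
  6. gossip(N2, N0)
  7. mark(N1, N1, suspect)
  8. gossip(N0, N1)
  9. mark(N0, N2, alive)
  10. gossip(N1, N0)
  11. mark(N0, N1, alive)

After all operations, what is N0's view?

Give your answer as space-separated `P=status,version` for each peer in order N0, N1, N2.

Answer: N0=suspect,2 N1=alive,2 N2=alive,1

Derivation:
Op 1: gossip N0<->N2 -> N0.N0=(alive,v0) N0.N1=(alive,v0) N0.N2=(alive,v0) | N2.N0=(alive,v0) N2.N1=(alive,v0) N2.N2=(alive,v0)
Op 2: N1 marks N0=dead -> (dead,v1)
Op 3: gossip N2<->N1 -> N2.N0=(dead,v1) N2.N1=(alive,v0) N2.N2=(alive,v0) | N1.N0=(dead,v1) N1.N1=(alive,v0) N1.N2=(alive,v0)
Op 4: N1 marks N0=suspect -> (suspect,v2)
Op 5: N0 marks N0=dead -> (dead,v1)
Op 6: gossip N2<->N0 -> N2.N0=(dead,v1) N2.N1=(alive,v0) N2.N2=(alive,v0) | N0.N0=(dead,v1) N0.N1=(alive,v0) N0.N2=(alive,v0)
Op 7: N1 marks N1=suspect -> (suspect,v1)
Op 8: gossip N0<->N1 -> N0.N0=(suspect,v2) N0.N1=(suspect,v1) N0.N2=(alive,v0) | N1.N0=(suspect,v2) N1.N1=(suspect,v1) N1.N2=(alive,v0)
Op 9: N0 marks N2=alive -> (alive,v1)
Op 10: gossip N1<->N0 -> N1.N0=(suspect,v2) N1.N1=(suspect,v1) N1.N2=(alive,v1) | N0.N0=(suspect,v2) N0.N1=(suspect,v1) N0.N2=(alive,v1)
Op 11: N0 marks N1=alive -> (alive,v2)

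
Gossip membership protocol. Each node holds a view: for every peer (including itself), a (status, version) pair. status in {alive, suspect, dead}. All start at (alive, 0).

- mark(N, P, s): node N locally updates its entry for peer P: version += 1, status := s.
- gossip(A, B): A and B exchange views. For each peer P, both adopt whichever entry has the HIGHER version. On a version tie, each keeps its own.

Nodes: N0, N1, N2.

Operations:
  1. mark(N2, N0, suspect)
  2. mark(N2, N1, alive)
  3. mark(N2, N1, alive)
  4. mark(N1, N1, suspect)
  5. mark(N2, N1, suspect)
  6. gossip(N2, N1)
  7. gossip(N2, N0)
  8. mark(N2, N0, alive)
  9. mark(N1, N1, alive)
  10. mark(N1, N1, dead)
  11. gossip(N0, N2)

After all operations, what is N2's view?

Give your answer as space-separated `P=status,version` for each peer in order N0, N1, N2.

Op 1: N2 marks N0=suspect -> (suspect,v1)
Op 2: N2 marks N1=alive -> (alive,v1)
Op 3: N2 marks N1=alive -> (alive,v2)
Op 4: N1 marks N1=suspect -> (suspect,v1)
Op 5: N2 marks N1=suspect -> (suspect,v3)
Op 6: gossip N2<->N1 -> N2.N0=(suspect,v1) N2.N1=(suspect,v3) N2.N2=(alive,v0) | N1.N0=(suspect,v1) N1.N1=(suspect,v3) N1.N2=(alive,v0)
Op 7: gossip N2<->N0 -> N2.N0=(suspect,v1) N2.N1=(suspect,v3) N2.N2=(alive,v0) | N0.N0=(suspect,v1) N0.N1=(suspect,v3) N0.N2=(alive,v0)
Op 8: N2 marks N0=alive -> (alive,v2)
Op 9: N1 marks N1=alive -> (alive,v4)
Op 10: N1 marks N1=dead -> (dead,v5)
Op 11: gossip N0<->N2 -> N0.N0=(alive,v2) N0.N1=(suspect,v3) N0.N2=(alive,v0) | N2.N0=(alive,v2) N2.N1=(suspect,v3) N2.N2=(alive,v0)

Answer: N0=alive,2 N1=suspect,3 N2=alive,0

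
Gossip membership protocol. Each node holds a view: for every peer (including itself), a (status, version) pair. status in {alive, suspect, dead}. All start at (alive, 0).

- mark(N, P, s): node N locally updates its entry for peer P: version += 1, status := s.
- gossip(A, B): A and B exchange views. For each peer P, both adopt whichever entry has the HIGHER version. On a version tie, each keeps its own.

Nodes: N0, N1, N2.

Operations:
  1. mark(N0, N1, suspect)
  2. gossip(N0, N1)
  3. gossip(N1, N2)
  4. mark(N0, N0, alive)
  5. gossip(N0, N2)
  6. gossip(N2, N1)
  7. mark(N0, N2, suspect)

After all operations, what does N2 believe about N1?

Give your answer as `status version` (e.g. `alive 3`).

Op 1: N0 marks N1=suspect -> (suspect,v1)
Op 2: gossip N0<->N1 -> N0.N0=(alive,v0) N0.N1=(suspect,v1) N0.N2=(alive,v0) | N1.N0=(alive,v0) N1.N1=(suspect,v1) N1.N2=(alive,v0)
Op 3: gossip N1<->N2 -> N1.N0=(alive,v0) N1.N1=(suspect,v1) N1.N2=(alive,v0) | N2.N0=(alive,v0) N2.N1=(suspect,v1) N2.N2=(alive,v0)
Op 4: N0 marks N0=alive -> (alive,v1)
Op 5: gossip N0<->N2 -> N0.N0=(alive,v1) N0.N1=(suspect,v1) N0.N2=(alive,v0) | N2.N0=(alive,v1) N2.N1=(suspect,v1) N2.N2=(alive,v0)
Op 6: gossip N2<->N1 -> N2.N0=(alive,v1) N2.N1=(suspect,v1) N2.N2=(alive,v0) | N1.N0=(alive,v1) N1.N1=(suspect,v1) N1.N2=(alive,v0)
Op 7: N0 marks N2=suspect -> (suspect,v1)

Answer: suspect 1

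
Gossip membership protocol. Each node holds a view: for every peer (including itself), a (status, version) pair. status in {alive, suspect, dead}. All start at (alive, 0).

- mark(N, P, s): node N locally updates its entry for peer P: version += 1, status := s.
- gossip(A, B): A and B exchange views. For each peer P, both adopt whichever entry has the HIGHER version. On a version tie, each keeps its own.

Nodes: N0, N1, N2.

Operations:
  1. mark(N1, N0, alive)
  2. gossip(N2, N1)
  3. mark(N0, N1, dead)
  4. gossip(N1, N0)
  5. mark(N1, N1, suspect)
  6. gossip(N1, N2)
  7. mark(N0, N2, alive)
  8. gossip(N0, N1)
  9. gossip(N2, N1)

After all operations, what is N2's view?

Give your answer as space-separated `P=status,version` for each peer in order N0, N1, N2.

Op 1: N1 marks N0=alive -> (alive,v1)
Op 2: gossip N2<->N1 -> N2.N0=(alive,v1) N2.N1=(alive,v0) N2.N2=(alive,v0) | N1.N0=(alive,v1) N1.N1=(alive,v0) N1.N2=(alive,v0)
Op 3: N0 marks N1=dead -> (dead,v1)
Op 4: gossip N1<->N0 -> N1.N0=(alive,v1) N1.N1=(dead,v1) N1.N2=(alive,v0) | N0.N0=(alive,v1) N0.N1=(dead,v1) N0.N2=(alive,v0)
Op 5: N1 marks N1=suspect -> (suspect,v2)
Op 6: gossip N1<->N2 -> N1.N0=(alive,v1) N1.N1=(suspect,v2) N1.N2=(alive,v0) | N2.N0=(alive,v1) N2.N1=(suspect,v2) N2.N2=(alive,v0)
Op 7: N0 marks N2=alive -> (alive,v1)
Op 8: gossip N0<->N1 -> N0.N0=(alive,v1) N0.N1=(suspect,v2) N0.N2=(alive,v1) | N1.N0=(alive,v1) N1.N1=(suspect,v2) N1.N2=(alive,v1)
Op 9: gossip N2<->N1 -> N2.N0=(alive,v1) N2.N1=(suspect,v2) N2.N2=(alive,v1) | N1.N0=(alive,v1) N1.N1=(suspect,v2) N1.N2=(alive,v1)

Answer: N0=alive,1 N1=suspect,2 N2=alive,1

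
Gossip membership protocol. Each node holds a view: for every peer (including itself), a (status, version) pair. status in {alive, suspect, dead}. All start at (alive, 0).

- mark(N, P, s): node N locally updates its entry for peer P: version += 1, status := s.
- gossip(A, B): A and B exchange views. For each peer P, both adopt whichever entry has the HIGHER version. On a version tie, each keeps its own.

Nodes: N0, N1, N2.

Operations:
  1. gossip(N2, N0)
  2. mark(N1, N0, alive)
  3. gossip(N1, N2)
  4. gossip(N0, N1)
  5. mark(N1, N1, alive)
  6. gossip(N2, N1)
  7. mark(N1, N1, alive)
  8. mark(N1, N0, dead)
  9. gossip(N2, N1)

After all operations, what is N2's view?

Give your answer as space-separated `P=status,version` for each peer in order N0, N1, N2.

Answer: N0=dead,2 N1=alive,2 N2=alive,0

Derivation:
Op 1: gossip N2<->N0 -> N2.N0=(alive,v0) N2.N1=(alive,v0) N2.N2=(alive,v0) | N0.N0=(alive,v0) N0.N1=(alive,v0) N0.N2=(alive,v0)
Op 2: N1 marks N0=alive -> (alive,v1)
Op 3: gossip N1<->N2 -> N1.N0=(alive,v1) N1.N1=(alive,v0) N1.N2=(alive,v0) | N2.N0=(alive,v1) N2.N1=(alive,v0) N2.N2=(alive,v0)
Op 4: gossip N0<->N1 -> N0.N0=(alive,v1) N0.N1=(alive,v0) N0.N2=(alive,v0) | N1.N0=(alive,v1) N1.N1=(alive,v0) N1.N2=(alive,v0)
Op 5: N1 marks N1=alive -> (alive,v1)
Op 6: gossip N2<->N1 -> N2.N0=(alive,v1) N2.N1=(alive,v1) N2.N2=(alive,v0) | N1.N0=(alive,v1) N1.N1=(alive,v1) N1.N2=(alive,v0)
Op 7: N1 marks N1=alive -> (alive,v2)
Op 8: N1 marks N0=dead -> (dead,v2)
Op 9: gossip N2<->N1 -> N2.N0=(dead,v2) N2.N1=(alive,v2) N2.N2=(alive,v0) | N1.N0=(dead,v2) N1.N1=(alive,v2) N1.N2=(alive,v0)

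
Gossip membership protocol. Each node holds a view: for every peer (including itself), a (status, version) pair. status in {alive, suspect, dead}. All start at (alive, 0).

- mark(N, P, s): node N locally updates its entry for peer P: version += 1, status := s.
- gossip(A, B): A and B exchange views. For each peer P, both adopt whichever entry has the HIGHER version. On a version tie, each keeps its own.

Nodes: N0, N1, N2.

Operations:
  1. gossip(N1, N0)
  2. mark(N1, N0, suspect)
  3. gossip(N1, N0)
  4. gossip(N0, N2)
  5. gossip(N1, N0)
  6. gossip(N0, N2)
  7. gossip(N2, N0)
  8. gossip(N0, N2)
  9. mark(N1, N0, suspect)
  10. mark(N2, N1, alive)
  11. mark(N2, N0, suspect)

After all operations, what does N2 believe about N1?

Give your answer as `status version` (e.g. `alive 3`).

Answer: alive 1

Derivation:
Op 1: gossip N1<->N0 -> N1.N0=(alive,v0) N1.N1=(alive,v0) N1.N2=(alive,v0) | N0.N0=(alive,v0) N0.N1=(alive,v0) N0.N2=(alive,v0)
Op 2: N1 marks N0=suspect -> (suspect,v1)
Op 3: gossip N1<->N0 -> N1.N0=(suspect,v1) N1.N1=(alive,v0) N1.N2=(alive,v0) | N0.N0=(suspect,v1) N0.N1=(alive,v0) N0.N2=(alive,v0)
Op 4: gossip N0<->N2 -> N0.N0=(suspect,v1) N0.N1=(alive,v0) N0.N2=(alive,v0) | N2.N0=(suspect,v1) N2.N1=(alive,v0) N2.N2=(alive,v0)
Op 5: gossip N1<->N0 -> N1.N0=(suspect,v1) N1.N1=(alive,v0) N1.N2=(alive,v0) | N0.N0=(suspect,v1) N0.N1=(alive,v0) N0.N2=(alive,v0)
Op 6: gossip N0<->N2 -> N0.N0=(suspect,v1) N0.N1=(alive,v0) N0.N2=(alive,v0) | N2.N0=(suspect,v1) N2.N1=(alive,v0) N2.N2=(alive,v0)
Op 7: gossip N2<->N0 -> N2.N0=(suspect,v1) N2.N1=(alive,v0) N2.N2=(alive,v0) | N0.N0=(suspect,v1) N0.N1=(alive,v0) N0.N2=(alive,v0)
Op 8: gossip N0<->N2 -> N0.N0=(suspect,v1) N0.N1=(alive,v0) N0.N2=(alive,v0) | N2.N0=(suspect,v1) N2.N1=(alive,v0) N2.N2=(alive,v0)
Op 9: N1 marks N0=suspect -> (suspect,v2)
Op 10: N2 marks N1=alive -> (alive,v1)
Op 11: N2 marks N0=suspect -> (suspect,v2)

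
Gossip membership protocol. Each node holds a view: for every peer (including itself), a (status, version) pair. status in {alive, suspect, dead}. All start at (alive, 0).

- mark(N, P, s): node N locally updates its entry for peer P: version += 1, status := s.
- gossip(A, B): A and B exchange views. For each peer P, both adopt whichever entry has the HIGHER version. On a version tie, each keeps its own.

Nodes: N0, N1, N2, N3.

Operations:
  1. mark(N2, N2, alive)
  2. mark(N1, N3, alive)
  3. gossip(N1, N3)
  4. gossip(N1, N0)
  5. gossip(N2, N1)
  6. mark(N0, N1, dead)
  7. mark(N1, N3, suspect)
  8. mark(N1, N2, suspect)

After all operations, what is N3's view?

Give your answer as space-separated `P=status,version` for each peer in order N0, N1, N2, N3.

Answer: N0=alive,0 N1=alive,0 N2=alive,0 N3=alive,1

Derivation:
Op 1: N2 marks N2=alive -> (alive,v1)
Op 2: N1 marks N3=alive -> (alive,v1)
Op 3: gossip N1<->N3 -> N1.N0=(alive,v0) N1.N1=(alive,v0) N1.N2=(alive,v0) N1.N3=(alive,v1) | N3.N0=(alive,v0) N3.N1=(alive,v0) N3.N2=(alive,v0) N3.N3=(alive,v1)
Op 4: gossip N1<->N0 -> N1.N0=(alive,v0) N1.N1=(alive,v0) N1.N2=(alive,v0) N1.N3=(alive,v1) | N0.N0=(alive,v0) N0.N1=(alive,v0) N0.N2=(alive,v0) N0.N3=(alive,v1)
Op 5: gossip N2<->N1 -> N2.N0=(alive,v0) N2.N1=(alive,v0) N2.N2=(alive,v1) N2.N3=(alive,v1) | N1.N0=(alive,v0) N1.N1=(alive,v0) N1.N2=(alive,v1) N1.N3=(alive,v1)
Op 6: N0 marks N1=dead -> (dead,v1)
Op 7: N1 marks N3=suspect -> (suspect,v2)
Op 8: N1 marks N2=suspect -> (suspect,v2)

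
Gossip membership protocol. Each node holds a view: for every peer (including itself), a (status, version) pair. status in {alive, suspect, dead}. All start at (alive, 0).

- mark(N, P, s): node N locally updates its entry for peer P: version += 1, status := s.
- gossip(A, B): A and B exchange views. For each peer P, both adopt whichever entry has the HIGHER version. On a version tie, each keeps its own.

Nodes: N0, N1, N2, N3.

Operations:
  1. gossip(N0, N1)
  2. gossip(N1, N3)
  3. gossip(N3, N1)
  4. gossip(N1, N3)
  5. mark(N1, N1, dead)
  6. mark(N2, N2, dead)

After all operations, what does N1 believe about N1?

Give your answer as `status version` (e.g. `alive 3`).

Answer: dead 1

Derivation:
Op 1: gossip N0<->N1 -> N0.N0=(alive,v0) N0.N1=(alive,v0) N0.N2=(alive,v0) N0.N3=(alive,v0) | N1.N0=(alive,v0) N1.N1=(alive,v0) N1.N2=(alive,v0) N1.N3=(alive,v0)
Op 2: gossip N1<->N3 -> N1.N0=(alive,v0) N1.N1=(alive,v0) N1.N2=(alive,v0) N1.N3=(alive,v0) | N3.N0=(alive,v0) N3.N1=(alive,v0) N3.N2=(alive,v0) N3.N3=(alive,v0)
Op 3: gossip N3<->N1 -> N3.N0=(alive,v0) N3.N1=(alive,v0) N3.N2=(alive,v0) N3.N3=(alive,v0) | N1.N0=(alive,v0) N1.N1=(alive,v0) N1.N2=(alive,v0) N1.N3=(alive,v0)
Op 4: gossip N1<->N3 -> N1.N0=(alive,v0) N1.N1=(alive,v0) N1.N2=(alive,v0) N1.N3=(alive,v0) | N3.N0=(alive,v0) N3.N1=(alive,v0) N3.N2=(alive,v0) N3.N3=(alive,v0)
Op 5: N1 marks N1=dead -> (dead,v1)
Op 6: N2 marks N2=dead -> (dead,v1)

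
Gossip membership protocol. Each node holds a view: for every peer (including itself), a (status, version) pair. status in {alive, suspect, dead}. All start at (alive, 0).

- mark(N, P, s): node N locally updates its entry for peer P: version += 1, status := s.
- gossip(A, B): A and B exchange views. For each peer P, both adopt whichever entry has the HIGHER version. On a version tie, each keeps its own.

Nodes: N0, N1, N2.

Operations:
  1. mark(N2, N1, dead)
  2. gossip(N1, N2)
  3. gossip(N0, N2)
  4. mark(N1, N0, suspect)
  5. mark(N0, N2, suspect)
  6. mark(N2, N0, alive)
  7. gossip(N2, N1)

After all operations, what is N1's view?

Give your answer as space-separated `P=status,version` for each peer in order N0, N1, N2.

Op 1: N2 marks N1=dead -> (dead,v1)
Op 2: gossip N1<->N2 -> N1.N0=(alive,v0) N1.N1=(dead,v1) N1.N2=(alive,v0) | N2.N0=(alive,v0) N2.N1=(dead,v1) N2.N2=(alive,v0)
Op 3: gossip N0<->N2 -> N0.N0=(alive,v0) N0.N1=(dead,v1) N0.N2=(alive,v0) | N2.N0=(alive,v0) N2.N1=(dead,v1) N2.N2=(alive,v0)
Op 4: N1 marks N0=suspect -> (suspect,v1)
Op 5: N0 marks N2=suspect -> (suspect,v1)
Op 6: N2 marks N0=alive -> (alive,v1)
Op 7: gossip N2<->N1 -> N2.N0=(alive,v1) N2.N1=(dead,v1) N2.N2=(alive,v0) | N1.N0=(suspect,v1) N1.N1=(dead,v1) N1.N2=(alive,v0)

Answer: N0=suspect,1 N1=dead,1 N2=alive,0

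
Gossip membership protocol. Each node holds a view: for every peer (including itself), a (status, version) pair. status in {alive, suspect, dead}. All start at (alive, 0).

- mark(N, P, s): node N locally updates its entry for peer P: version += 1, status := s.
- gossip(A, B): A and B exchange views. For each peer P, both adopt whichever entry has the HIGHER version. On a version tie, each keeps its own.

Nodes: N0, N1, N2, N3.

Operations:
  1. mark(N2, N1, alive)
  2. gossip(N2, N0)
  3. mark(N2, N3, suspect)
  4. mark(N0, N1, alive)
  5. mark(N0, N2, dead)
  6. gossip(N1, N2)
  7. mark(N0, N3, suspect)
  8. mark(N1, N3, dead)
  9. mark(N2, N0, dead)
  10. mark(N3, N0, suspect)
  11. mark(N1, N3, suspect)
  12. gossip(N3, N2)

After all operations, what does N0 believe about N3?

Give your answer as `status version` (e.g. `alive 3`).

Op 1: N2 marks N1=alive -> (alive,v1)
Op 2: gossip N2<->N0 -> N2.N0=(alive,v0) N2.N1=(alive,v1) N2.N2=(alive,v0) N2.N3=(alive,v0) | N0.N0=(alive,v0) N0.N1=(alive,v1) N0.N2=(alive,v0) N0.N3=(alive,v0)
Op 3: N2 marks N3=suspect -> (suspect,v1)
Op 4: N0 marks N1=alive -> (alive,v2)
Op 5: N0 marks N2=dead -> (dead,v1)
Op 6: gossip N1<->N2 -> N1.N0=(alive,v0) N1.N1=(alive,v1) N1.N2=(alive,v0) N1.N3=(suspect,v1) | N2.N0=(alive,v0) N2.N1=(alive,v1) N2.N2=(alive,v0) N2.N3=(suspect,v1)
Op 7: N0 marks N3=suspect -> (suspect,v1)
Op 8: N1 marks N3=dead -> (dead,v2)
Op 9: N2 marks N0=dead -> (dead,v1)
Op 10: N3 marks N0=suspect -> (suspect,v1)
Op 11: N1 marks N3=suspect -> (suspect,v3)
Op 12: gossip N3<->N2 -> N3.N0=(suspect,v1) N3.N1=(alive,v1) N3.N2=(alive,v0) N3.N3=(suspect,v1) | N2.N0=(dead,v1) N2.N1=(alive,v1) N2.N2=(alive,v0) N2.N3=(suspect,v1)

Answer: suspect 1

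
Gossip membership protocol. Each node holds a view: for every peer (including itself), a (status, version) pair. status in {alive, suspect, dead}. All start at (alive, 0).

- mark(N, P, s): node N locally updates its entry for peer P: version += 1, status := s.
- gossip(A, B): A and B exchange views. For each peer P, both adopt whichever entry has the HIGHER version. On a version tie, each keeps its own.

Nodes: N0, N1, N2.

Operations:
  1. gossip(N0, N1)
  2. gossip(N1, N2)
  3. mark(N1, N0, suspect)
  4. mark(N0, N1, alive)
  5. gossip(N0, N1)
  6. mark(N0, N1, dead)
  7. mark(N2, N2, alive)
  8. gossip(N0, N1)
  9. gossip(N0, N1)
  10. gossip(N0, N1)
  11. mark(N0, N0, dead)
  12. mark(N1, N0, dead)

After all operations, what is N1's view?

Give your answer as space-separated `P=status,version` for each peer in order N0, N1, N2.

Op 1: gossip N0<->N1 -> N0.N0=(alive,v0) N0.N1=(alive,v0) N0.N2=(alive,v0) | N1.N0=(alive,v0) N1.N1=(alive,v0) N1.N2=(alive,v0)
Op 2: gossip N1<->N2 -> N1.N0=(alive,v0) N1.N1=(alive,v0) N1.N2=(alive,v0) | N2.N0=(alive,v0) N2.N1=(alive,v0) N2.N2=(alive,v0)
Op 3: N1 marks N0=suspect -> (suspect,v1)
Op 4: N0 marks N1=alive -> (alive,v1)
Op 5: gossip N0<->N1 -> N0.N0=(suspect,v1) N0.N1=(alive,v1) N0.N2=(alive,v0) | N1.N0=(suspect,v1) N1.N1=(alive,v1) N1.N2=(alive,v0)
Op 6: N0 marks N1=dead -> (dead,v2)
Op 7: N2 marks N2=alive -> (alive,v1)
Op 8: gossip N0<->N1 -> N0.N0=(suspect,v1) N0.N1=(dead,v2) N0.N2=(alive,v0) | N1.N0=(suspect,v1) N1.N1=(dead,v2) N1.N2=(alive,v0)
Op 9: gossip N0<->N1 -> N0.N0=(suspect,v1) N0.N1=(dead,v2) N0.N2=(alive,v0) | N1.N0=(suspect,v1) N1.N1=(dead,v2) N1.N2=(alive,v0)
Op 10: gossip N0<->N1 -> N0.N0=(suspect,v1) N0.N1=(dead,v2) N0.N2=(alive,v0) | N1.N0=(suspect,v1) N1.N1=(dead,v2) N1.N2=(alive,v0)
Op 11: N0 marks N0=dead -> (dead,v2)
Op 12: N1 marks N0=dead -> (dead,v2)

Answer: N0=dead,2 N1=dead,2 N2=alive,0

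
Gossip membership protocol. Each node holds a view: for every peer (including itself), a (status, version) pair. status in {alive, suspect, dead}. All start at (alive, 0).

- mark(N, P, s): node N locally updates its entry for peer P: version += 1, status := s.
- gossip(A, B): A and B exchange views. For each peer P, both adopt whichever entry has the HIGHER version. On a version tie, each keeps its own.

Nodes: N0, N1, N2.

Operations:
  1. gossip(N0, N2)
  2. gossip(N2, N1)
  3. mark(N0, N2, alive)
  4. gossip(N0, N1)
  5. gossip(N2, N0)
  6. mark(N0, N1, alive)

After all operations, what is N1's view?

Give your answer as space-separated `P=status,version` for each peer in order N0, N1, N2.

Answer: N0=alive,0 N1=alive,0 N2=alive,1

Derivation:
Op 1: gossip N0<->N2 -> N0.N0=(alive,v0) N0.N1=(alive,v0) N0.N2=(alive,v0) | N2.N0=(alive,v0) N2.N1=(alive,v0) N2.N2=(alive,v0)
Op 2: gossip N2<->N1 -> N2.N0=(alive,v0) N2.N1=(alive,v0) N2.N2=(alive,v0) | N1.N0=(alive,v0) N1.N1=(alive,v0) N1.N2=(alive,v0)
Op 3: N0 marks N2=alive -> (alive,v1)
Op 4: gossip N0<->N1 -> N0.N0=(alive,v0) N0.N1=(alive,v0) N0.N2=(alive,v1) | N1.N0=(alive,v0) N1.N1=(alive,v0) N1.N2=(alive,v1)
Op 5: gossip N2<->N0 -> N2.N0=(alive,v0) N2.N1=(alive,v0) N2.N2=(alive,v1) | N0.N0=(alive,v0) N0.N1=(alive,v0) N0.N2=(alive,v1)
Op 6: N0 marks N1=alive -> (alive,v1)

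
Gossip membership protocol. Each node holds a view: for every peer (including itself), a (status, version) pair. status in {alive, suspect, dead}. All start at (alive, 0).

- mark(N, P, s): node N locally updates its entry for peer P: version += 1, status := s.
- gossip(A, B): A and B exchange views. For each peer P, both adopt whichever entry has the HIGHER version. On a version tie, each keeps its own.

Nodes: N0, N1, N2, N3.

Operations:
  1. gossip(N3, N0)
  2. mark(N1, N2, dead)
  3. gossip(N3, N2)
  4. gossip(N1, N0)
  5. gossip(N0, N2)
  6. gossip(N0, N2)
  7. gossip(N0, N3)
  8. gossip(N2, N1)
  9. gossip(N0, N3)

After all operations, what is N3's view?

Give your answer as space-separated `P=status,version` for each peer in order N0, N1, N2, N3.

Answer: N0=alive,0 N1=alive,0 N2=dead,1 N3=alive,0

Derivation:
Op 1: gossip N3<->N0 -> N3.N0=(alive,v0) N3.N1=(alive,v0) N3.N2=(alive,v0) N3.N3=(alive,v0) | N0.N0=(alive,v0) N0.N1=(alive,v0) N0.N2=(alive,v0) N0.N3=(alive,v0)
Op 2: N1 marks N2=dead -> (dead,v1)
Op 3: gossip N3<->N2 -> N3.N0=(alive,v0) N3.N1=(alive,v0) N3.N2=(alive,v0) N3.N3=(alive,v0) | N2.N0=(alive,v0) N2.N1=(alive,v0) N2.N2=(alive,v0) N2.N3=(alive,v0)
Op 4: gossip N1<->N0 -> N1.N0=(alive,v0) N1.N1=(alive,v0) N1.N2=(dead,v1) N1.N3=(alive,v0) | N0.N0=(alive,v0) N0.N1=(alive,v0) N0.N2=(dead,v1) N0.N3=(alive,v0)
Op 5: gossip N0<->N2 -> N0.N0=(alive,v0) N0.N1=(alive,v0) N0.N2=(dead,v1) N0.N3=(alive,v0) | N2.N0=(alive,v0) N2.N1=(alive,v0) N2.N2=(dead,v1) N2.N3=(alive,v0)
Op 6: gossip N0<->N2 -> N0.N0=(alive,v0) N0.N1=(alive,v0) N0.N2=(dead,v1) N0.N3=(alive,v0) | N2.N0=(alive,v0) N2.N1=(alive,v0) N2.N2=(dead,v1) N2.N3=(alive,v0)
Op 7: gossip N0<->N3 -> N0.N0=(alive,v0) N0.N1=(alive,v0) N0.N2=(dead,v1) N0.N3=(alive,v0) | N3.N0=(alive,v0) N3.N1=(alive,v0) N3.N2=(dead,v1) N3.N3=(alive,v0)
Op 8: gossip N2<->N1 -> N2.N0=(alive,v0) N2.N1=(alive,v0) N2.N2=(dead,v1) N2.N3=(alive,v0) | N1.N0=(alive,v0) N1.N1=(alive,v0) N1.N2=(dead,v1) N1.N3=(alive,v0)
Op 9: gossip N0<->N3 -> N0.N0=(alive,v0) N0.N1=(alive,v0) N0.N2=(dead,v1) N0.N3=(alive,v0) | N3.N0=(alive,v0) N3.N1=(alive,v0) N3.N2=(dead,v1) N3.N3=(alive,v0)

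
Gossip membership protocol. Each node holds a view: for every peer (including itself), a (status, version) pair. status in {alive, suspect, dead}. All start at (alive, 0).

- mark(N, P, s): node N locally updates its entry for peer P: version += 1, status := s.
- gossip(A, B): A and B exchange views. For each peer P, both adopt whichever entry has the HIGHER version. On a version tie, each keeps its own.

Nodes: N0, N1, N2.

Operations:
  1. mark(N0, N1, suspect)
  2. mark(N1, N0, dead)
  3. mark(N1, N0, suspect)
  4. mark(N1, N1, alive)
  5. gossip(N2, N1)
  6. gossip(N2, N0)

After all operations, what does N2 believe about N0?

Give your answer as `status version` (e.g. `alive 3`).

Op 1: N0 marks N1=suspect -> (suspect,v1)
Op 2: N1 marks N0=dead -> (dead,v1)
Op 3: N1 marks N0=suspect -> (suspect,v2)
Op 4: N1 marks N1=alive -> (alive,v1)
Op 5: gossip N2<->N1 -> N2.N0=(suspect,v2) N2.N1=(alive,v1) N2.N2=(alive,v0) | N1.N0=(suspect,v2) N1.N1=(alive,v1) N1.N2=(alive,v0)
Op 6: gossip N2<->N0 -> N2.N0=(suspect,v2) N2.N1=(alive,v1) N2.N2=(alive,v0) | N0.N0=(suspect,v2) N0.N1=(suspect,v1) N0.N2=(alive,v0)

Answer: suspect 2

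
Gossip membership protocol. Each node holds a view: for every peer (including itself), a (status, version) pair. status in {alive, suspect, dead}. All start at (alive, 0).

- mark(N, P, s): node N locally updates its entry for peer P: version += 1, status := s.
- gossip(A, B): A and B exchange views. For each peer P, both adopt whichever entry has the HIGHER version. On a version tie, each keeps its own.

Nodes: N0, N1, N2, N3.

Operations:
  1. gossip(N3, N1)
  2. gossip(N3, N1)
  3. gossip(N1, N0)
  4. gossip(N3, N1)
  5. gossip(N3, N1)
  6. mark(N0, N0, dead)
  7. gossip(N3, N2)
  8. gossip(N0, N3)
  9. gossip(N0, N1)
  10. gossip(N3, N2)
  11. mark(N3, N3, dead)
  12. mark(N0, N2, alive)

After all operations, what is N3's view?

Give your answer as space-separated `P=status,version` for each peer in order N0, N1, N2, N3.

Op 1: gossip N3<->N1 -> N3.N0=(alive,v0) N3.N1=(alive,v0) N3.N2=(alive,v0) N3.N3=(alive,v0) | N1.N0=(alive,v0) N1.N1=(alive,v0) N1.N2=(alive,v0) N1.N3=(alive,v0)
Op 2: gossip N3<->N1 -> N3.N0=(alive,v0) N3.N1=(alive,v0) N3.N2=(alive,v0) N3.N3=(alive,v0) | N1.N0=(alive,v0) N1.N1=(alive,v0) N1.N2=(alive,v0) N1.N3=(alive,v0)
Op 3: gossip N1<->N0 -> N1.N0=(alive,v0) N1.N1=(alive,v0) N1.N2=(alive,v0) N1.N3=(alive,v0) | N0.N0=(alive,v0) N0.N1=(alive,v0) N0.N2=(alive,v0) N0.N3=(alive,v0)
Op 4: gossip N3<->N1 -> N3.N0=(alive,v0) N3.N1=(alive,v0) N3.N2=(alive,v0) N3.N3=(alive,v0) | N1.N0=(alive,v0) N1.N1=(alive,v0) N1.N2=(alive,v0) N1.N3=(alive,v0)
Op 5: gossip N3<->N1 -> N3.N0=(alive,v0) N3.N1=(alive,v0) N3.N2=(alive,v0) N3.N3=(alive,v0) | N1.N0=(alive,v0) N1.N1=(alive,v0) N1.N2=(alive,v0) N1.N3=(alive,v0)
Op 6: N0 marks N0=dead -> (dead,v1)
Op 7: gossip N3<->N2 -> N3.N0=(alive,v0) N3.N1=(alive,v0) N3.N2=(alive,v0) N3.N3=(alive,v0) | N2.N0=(alive,v0) N2.N1=(alive,v0) N2.N2=(alive,v0) N2.N3=(alive,v0)
Op 8: gossip N0<->N3 -> N0.N0=(dead,v1) N0.N1=(alive,v0) N0.N2=(alive,v0) N0.N3=(alive,v0) | N3.N0=(dead,v1) N3.N1=(alive,v0) N3.N2=(alive,v0) N3.N3=(alive,v0)
Op 9: gossip N0<->N1 -> N0.N0=(dead,v1) N0.N1=(alive,v0) N0.N2=(alive,v0) N0.N3=(alive,v0) | N1.N0=(dead,v1) N1.N1=(alive,v0) N1.N2=(alive,v0) N1.N3=(alive,v0)
Op 10: gossip N3<->N2 -> N3.N0=(dead,v1) N3.N1=(alive,v0) N3.N2=(alive,v0) N3.N3=(alive,v0) | N2.N0=(dead,v1) N2.N1=(alive,v0) N2.N2=(alive,v0) N2.N3=(alive,v0)
Op 11: N3 marks N3=dead -> (dead,v1)
Op 12: N0 marks N2=alive -> (alive,v1)

Answer: N0=dead,1 N1=alive,0 N2=alive,0 N3=dead,1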